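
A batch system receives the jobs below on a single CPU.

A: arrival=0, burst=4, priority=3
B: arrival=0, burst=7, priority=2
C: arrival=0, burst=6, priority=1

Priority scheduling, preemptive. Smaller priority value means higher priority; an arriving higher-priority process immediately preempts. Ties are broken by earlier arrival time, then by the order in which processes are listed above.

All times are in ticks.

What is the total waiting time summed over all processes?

19

Gantt: | C 0-6 | B 6-13 | A 13-17 |
Completion: A=17  B=13  C=6
Waiting = turnaround − burst: A=13, B=6, C=0
Total waiting = 13 + 6 + 0 = 19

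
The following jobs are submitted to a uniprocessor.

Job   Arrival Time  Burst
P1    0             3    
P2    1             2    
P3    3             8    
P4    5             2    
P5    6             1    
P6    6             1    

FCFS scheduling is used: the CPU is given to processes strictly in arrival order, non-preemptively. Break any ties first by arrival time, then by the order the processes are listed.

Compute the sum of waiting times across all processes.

Schedule: | P1 0-3 | P2 3-5 | P3 5-13 | P4 13-15 | P5 15-16 | P6 16-17 |
Completion: P1=3  P2=5  P3=13  P4=15  P5=16  P6=17
Waiting = turnaround − burst: P1=0, P2=2, P3=2, P4=8, P5=9, P6=10
Total waiting = 0 + 2 + 2 + 8 + 9 + 10 = 31

31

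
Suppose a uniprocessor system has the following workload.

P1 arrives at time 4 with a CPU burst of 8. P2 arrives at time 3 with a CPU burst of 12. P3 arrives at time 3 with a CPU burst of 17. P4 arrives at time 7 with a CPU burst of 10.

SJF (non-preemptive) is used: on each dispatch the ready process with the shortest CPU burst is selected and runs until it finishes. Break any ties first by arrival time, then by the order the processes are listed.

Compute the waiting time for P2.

Timeline: | idle 0-3 | P2 3-15 | P1 15-23 | P4 23-33 | P3 33-50 |
Completion: P1=23  P2=15  P3=50  P4=33
Turnaround (C−A): P1=19  P2=12  P3=47  P4=26
Waiting(P2) = turnaround − burst = 12 − 12 = 0

0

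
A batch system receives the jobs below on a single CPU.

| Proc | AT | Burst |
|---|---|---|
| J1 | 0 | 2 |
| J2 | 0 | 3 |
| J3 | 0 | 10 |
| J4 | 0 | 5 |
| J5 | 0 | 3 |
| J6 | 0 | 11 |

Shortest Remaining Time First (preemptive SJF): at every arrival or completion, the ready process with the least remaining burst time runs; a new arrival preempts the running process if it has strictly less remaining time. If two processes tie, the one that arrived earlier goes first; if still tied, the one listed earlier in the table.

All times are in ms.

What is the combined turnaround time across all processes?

85

Schedule: | J1 0-2 | J2 2-5 | J5 5-8 | J4 8-13 | J3 13-23 | J6 23-34 |
Completion: J1=2  J2=5  J3=23  J4=13  J5=8  J6=34
Turnaround = completion − arrival: J1=2, J2=5, J3=23, J4=13, J5=8, J6=34
Total turnaround = 2 + 5 + 23 + 13 + 8 + 34 = 85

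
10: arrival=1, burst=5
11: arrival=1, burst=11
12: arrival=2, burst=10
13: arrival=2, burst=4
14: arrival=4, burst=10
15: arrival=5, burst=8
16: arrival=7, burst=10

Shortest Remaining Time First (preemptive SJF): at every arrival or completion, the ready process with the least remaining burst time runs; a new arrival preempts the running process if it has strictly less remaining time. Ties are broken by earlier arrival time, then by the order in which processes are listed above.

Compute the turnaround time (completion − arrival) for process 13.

8

Gantt: | idle 0-1 | 10 1-6 | 13 6-10 | 15 10-18 | 12 18-28 | 14 28-38 | 16 38-48 | 11 48-59 |
Completion: 10=6  11=59  12=28  13=10  14=38  15=18  16=48
Turnaround (C−A): 10=5  11=58  12=26  13=8  14=34  15=13  16=41
Turnaround(13) = completion − arrival = 10 − 2 = 8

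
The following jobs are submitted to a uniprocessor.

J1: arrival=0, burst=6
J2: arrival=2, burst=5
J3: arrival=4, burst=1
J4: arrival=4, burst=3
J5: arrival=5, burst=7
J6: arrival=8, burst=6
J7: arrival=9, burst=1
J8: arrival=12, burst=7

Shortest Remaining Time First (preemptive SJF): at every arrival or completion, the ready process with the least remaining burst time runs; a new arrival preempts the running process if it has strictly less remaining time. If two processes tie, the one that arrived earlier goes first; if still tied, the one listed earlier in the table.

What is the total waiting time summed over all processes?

Schedule: | J1 0-4 | J3 4-5 | J1 5-7 | J4 7-10 | J7 10-11 | J2 11-16 | J6 16-22 | J5 22-29 | J8 29-36 |
Completion: J1=7  J2=16  J3=5  J4=10  J5=29  J6=22  J7=11  J8=36
Turnaround (C−A): J1=7  J2=14  J3=1  J4=6  J5=24  J6=14  J7=2  J8=24
Waiting = turnaround − burst: J1=1, J2=9, J3=0, J4=3, J5=17, J6=8, J7=1, J8=17
Total waiting = 1 + 9 + 0 + 3 + 17 + 8 + 1 + 17 = 56

56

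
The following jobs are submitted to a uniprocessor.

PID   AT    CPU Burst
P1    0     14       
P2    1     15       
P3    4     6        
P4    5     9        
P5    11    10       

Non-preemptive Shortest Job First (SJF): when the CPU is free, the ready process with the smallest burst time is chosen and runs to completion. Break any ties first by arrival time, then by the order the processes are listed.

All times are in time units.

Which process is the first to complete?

P1

Schedule: | P1 0-14 | P3 14-20 | P4 20-29 | P5 29-39 | P2 39-54 |
Completion: P1=14  P2=54  P3=20  P4=29  P5=39
Finish order: P1 → P3 → P4 → P5 → P2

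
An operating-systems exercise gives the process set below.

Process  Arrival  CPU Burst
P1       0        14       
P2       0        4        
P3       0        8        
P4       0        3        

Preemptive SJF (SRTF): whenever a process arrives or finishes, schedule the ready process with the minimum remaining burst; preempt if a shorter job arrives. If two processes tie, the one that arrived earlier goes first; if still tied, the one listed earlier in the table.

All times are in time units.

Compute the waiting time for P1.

15

Schedule: | P4 0-3 | P2 3-7 | P3 7-15 | P1 15-29 |
Completion: P1=29  P2=7  P3=15  P4=3
Turnaround (C−A): P1=29  P2=7  P3=15  P4=3
Waiting(P1) = turnaround − burst = 29 − 14 = 15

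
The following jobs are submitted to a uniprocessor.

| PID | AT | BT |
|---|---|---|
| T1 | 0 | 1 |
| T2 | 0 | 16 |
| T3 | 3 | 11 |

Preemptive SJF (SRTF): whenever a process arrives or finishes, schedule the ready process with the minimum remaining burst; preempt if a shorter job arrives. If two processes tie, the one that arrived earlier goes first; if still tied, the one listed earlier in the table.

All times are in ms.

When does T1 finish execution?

1

Schedule: | T1 0-1 | T2 1-3 | T3 3-14 | T2 14-28 |
Completion: T1=1  T2=28  T3=14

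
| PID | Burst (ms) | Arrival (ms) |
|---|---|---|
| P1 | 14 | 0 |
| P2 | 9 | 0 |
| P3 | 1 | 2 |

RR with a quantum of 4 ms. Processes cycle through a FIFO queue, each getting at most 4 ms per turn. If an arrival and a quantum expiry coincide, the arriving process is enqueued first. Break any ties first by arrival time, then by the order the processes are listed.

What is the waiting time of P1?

10

Timeline: | P1 0-4 | P2 4-8 | P3 8-9 | P1 9-13 | P2 13-17 | P1 17-21 | P2 21-22 | P1 22-24 |
Completion: P1=24  P2=22  P3=9
Waiting(P1) = turnaround − burst = 24 − 14 = 10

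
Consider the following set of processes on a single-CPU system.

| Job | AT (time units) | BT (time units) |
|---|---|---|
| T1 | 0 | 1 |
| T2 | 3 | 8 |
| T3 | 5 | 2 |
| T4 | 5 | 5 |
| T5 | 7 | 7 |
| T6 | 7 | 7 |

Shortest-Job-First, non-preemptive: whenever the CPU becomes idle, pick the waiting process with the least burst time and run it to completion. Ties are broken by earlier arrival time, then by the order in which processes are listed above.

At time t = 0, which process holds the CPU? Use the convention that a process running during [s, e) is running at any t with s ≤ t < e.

T1

Timeline: | T1 0-1 | idle 1-3 | T2 3-11 | T3 11-13 | T4 13-18 | T5 18-25 | T6 25-32 |
Completion: T1=1  T2=11  T3=13  T4=18  T5=25  T6=32
Turnaround (C−A): T1=1  T2=8  T3=8  T4=13  T5=18  T6=25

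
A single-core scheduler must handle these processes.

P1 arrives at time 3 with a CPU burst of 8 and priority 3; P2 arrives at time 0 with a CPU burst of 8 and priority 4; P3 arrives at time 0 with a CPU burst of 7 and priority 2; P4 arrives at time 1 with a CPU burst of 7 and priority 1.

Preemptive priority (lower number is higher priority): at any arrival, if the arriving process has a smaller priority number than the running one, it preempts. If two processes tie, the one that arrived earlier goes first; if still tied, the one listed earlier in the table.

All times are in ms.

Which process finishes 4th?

Gantt: | P3 0-1 | P4 1-8 | P3 8-14 | P1 14-22 | P2 22-30 |
Completion: P1=22  P2=30  P3=14  P4=8
Turnaround (C−A): P1=19  P2=30  P3=14  P4=7
Finish order: P4 → P3 → P1 → P2

P2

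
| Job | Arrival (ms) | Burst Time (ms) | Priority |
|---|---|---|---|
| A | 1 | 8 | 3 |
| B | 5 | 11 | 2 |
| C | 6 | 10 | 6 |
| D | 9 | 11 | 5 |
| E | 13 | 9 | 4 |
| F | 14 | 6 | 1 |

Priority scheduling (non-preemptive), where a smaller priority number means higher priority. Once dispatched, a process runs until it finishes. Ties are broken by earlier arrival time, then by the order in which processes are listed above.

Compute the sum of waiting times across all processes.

Schedule: | idle 0-1 | A 1-9 | B 9-20 | F 20-26 | E 26-35 | D 35-46 | C 46-56 |
Completion: A=9  B=20  C=56  D=46  E=35  F=26
Turnaround (C−A): A=8  B=15  C=50  D=37  E=22  F=12
Waiting = turnaround − burst: A=0, B=4, C=40, D=26, E=13, F=6
Total waiting = 0 + 4 + 40 + 26 + 13 + 6 = 89

89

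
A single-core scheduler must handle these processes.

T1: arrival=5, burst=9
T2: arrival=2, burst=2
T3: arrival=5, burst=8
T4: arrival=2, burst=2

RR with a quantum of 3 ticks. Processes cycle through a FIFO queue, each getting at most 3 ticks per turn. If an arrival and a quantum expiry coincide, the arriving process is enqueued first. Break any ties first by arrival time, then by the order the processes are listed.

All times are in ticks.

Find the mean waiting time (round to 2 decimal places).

4.75

Timeline: | idle 0-2 | T2 2-4 | T4 4-6 | T1 6-9 | T3 9-12 | T1 12-15 | T3 15-18 | T1 18-21 | T3 21-23 |
Completion: T1=21  T2=4  T3=23  T4=6
Turnaround (C−A): T1=16  T2=2  T3=18  T4=4
Waiting times: T1=7, T2=0, T3=10, T4=2
Average waiting = (7+0+10+2) / 4 = 19/4 = 4.75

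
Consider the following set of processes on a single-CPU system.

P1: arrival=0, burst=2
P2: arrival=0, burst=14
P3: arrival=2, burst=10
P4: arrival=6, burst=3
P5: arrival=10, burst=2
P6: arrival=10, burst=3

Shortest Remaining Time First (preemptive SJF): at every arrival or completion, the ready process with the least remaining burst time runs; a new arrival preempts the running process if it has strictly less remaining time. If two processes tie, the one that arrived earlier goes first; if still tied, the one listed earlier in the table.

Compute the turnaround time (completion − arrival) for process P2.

34

Timeline: | P1 0-2 | P3 2-6 | P4 6-9 | P3 9-10 | P5 10-12 | P6 12-15 | P3 15-20 | P2 20-34 |
Completion: P1=2  P2=34  P3=20  P4=9  P5=12  P6=15
Turnaround (C−A): P1=2  P2=34  P3=18  P4=3  P5=2  P6=5
Turnaround(P2) = completion − arrival = 34 − 0 = 34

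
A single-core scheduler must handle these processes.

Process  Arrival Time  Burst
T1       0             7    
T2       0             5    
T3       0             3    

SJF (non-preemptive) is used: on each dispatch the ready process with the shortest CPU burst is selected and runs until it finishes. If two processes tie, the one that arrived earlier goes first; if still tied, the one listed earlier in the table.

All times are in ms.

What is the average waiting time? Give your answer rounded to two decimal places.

3.67

Gantt: | T3 0-3 | T2 3-8 | T1 8-15 |
Completion: T1=15  T2=8  T3=3
Turnaround (C−A): T1=15  T2=8  T3=3
Waiting times: T1=8, T2=3, T3=0
Average waiting = (8+3+0) / 3 = 11/3 = 3.67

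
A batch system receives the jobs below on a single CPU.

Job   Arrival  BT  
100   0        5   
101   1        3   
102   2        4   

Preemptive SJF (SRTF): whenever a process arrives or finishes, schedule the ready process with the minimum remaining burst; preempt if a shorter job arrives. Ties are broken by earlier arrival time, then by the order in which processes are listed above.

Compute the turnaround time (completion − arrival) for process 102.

10

Timeline: | 100 0-1 | 101 1-4 | 100 4-8 | 102 8-12 |
Completion: 100=8  101=4  102=12
Turnaround (C−A): 100=8  101=3  102=10
Turnaround(102) = completion − arrival = 12 − 2 = 10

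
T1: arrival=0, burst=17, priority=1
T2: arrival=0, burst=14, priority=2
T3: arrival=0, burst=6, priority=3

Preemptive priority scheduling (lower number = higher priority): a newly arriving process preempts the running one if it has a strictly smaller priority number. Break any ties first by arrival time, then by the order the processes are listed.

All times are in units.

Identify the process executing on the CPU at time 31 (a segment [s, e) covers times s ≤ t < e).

Timeline: | T1 0-17 | T2 17-31 | T3 31-37 |
Completion: T1=17  T2=31  T3=37

T3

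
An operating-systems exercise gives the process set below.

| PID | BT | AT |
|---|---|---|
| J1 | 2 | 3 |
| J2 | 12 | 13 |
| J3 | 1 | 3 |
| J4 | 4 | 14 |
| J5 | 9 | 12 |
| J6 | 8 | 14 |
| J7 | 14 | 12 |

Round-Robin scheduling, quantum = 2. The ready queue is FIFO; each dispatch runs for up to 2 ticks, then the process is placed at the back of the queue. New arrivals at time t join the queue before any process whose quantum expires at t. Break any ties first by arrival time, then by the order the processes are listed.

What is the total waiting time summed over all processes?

133

Schedule: | idle 0-3 | J1 3-5 | J3 5-6 | idle 6-12 | J5 12-14 | J7 14-16 | J2 16-18 | J4 18-20 | J6 20-22 | J5 22-24 | J7 24-26 | J2 26-28 | J4 28-30 | J6 30-32 | J5 32-34 | J7 34-36 | J2 36-38 | J6 38-40 | J5 40-42 | J7 42-44 | J2 44-46 | J6 46-48 | J5 48-49 | J7 49-51 | J2 51-53 | J7 53-55 | J2 55-57 | J7 57-59 |
Completion: J1=5  J2=57  J3=6  J4=30  J5=49  J6=48  J7=59
Waiting = turnaround − burst: J1=0, J2=32, J3=2, J4=12, J5=28, J6=26, J7=33
Total waiting = 0 + 32 + 2 + 12 + 28 + 26 + 33 = 133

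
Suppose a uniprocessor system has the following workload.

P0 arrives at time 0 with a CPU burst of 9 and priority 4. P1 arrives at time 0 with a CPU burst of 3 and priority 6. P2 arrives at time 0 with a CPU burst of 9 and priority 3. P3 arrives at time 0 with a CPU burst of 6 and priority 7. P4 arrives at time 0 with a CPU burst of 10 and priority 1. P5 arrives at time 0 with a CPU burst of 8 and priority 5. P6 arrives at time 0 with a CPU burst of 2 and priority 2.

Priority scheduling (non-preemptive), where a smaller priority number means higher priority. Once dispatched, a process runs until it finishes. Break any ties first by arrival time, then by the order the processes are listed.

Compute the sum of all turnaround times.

Gantt: | P4 0-10 | P6 10-12 | P2 12-21 | P0 21-30 | P5 30-38 | P1 38-41 | P3 41-47 |
Completion: P0=30  P1=41  P2=21  P3=47  P4=10  P5=38  P6=12
Turnaround = completion − arrival: P0=30, P1=41, P2=21, P3=47, P4=10, P5=38, P6=12
Total turnaround = 30 + 41 + 21 + 47 + 10 + 38 + 12 = 199

199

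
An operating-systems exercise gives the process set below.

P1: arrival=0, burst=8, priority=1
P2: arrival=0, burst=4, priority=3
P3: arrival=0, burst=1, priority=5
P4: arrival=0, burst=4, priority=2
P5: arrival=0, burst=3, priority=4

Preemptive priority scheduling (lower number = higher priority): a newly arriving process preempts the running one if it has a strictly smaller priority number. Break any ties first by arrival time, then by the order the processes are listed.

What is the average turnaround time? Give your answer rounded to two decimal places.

Schedule: | P1 0-8 | P4 8-12 | P2 12-16 | P5 16-19 | P3 19-20 |
Completion: P1=8  P2=16  P3=20  P4=12  P5=19
Turnaround times: P1=8, P2=16, P3=20, P4=12, P5=19
Average turnaround = (8+16+20+12+19) / 5 = 75/5 = 15.00

15.00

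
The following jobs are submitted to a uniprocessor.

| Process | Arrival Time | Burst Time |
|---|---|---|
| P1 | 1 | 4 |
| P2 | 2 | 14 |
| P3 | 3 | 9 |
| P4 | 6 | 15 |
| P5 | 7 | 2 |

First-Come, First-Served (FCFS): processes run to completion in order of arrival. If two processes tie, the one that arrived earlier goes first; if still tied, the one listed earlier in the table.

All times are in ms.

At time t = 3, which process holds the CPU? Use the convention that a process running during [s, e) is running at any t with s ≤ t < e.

Gantt: | idle 0-1 | P1 1-5 | P2 5-19 | P3 19-28 | P4 28-43 | P5 43-45 |
Completion: P1=5  P2=19  P3=28  P4=43  P5=45
Turnaround (C−A): P1=4  P2=17  P3=25  P4=37  P5=38

P1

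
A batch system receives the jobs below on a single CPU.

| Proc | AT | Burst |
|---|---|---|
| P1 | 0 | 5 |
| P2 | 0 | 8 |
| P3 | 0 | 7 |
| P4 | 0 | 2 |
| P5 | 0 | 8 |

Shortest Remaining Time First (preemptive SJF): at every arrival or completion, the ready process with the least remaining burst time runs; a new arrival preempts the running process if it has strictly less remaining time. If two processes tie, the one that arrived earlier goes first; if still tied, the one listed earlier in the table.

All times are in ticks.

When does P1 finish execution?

Gantt: | P4 0-2 | P1 2-7 | P3 7-14 | P2 14-22 | P5 22-30 |
Completion: P1=7  P2=22  P3=14  P4=2  P5=30
Turnaround (C−A): P1=7  P2=22  P3=14  P4=2  P5=30

7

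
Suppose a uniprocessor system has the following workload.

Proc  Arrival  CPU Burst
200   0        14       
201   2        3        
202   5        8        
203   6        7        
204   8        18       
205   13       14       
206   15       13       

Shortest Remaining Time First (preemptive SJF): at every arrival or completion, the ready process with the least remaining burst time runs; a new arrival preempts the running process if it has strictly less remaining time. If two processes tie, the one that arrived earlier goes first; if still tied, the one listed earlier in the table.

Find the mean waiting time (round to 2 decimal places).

17.86

Schedule: | 200 0-2 | 201 2-5 | 202 5-13 | 203 13-20 | 200 20-32 | 206 32-45 | 205 45-59 | 204 59-77 |
Completion: 200=32  201=5  202=13  203=20  204=77  205=59  206=45
Waiting times: 200=18, 201=0, 202=0, 203=7, 204=51, 205=32, 206=17
Average waiting = (18+0+0+7+51+32+17) / 7 = 125/7 = 17.86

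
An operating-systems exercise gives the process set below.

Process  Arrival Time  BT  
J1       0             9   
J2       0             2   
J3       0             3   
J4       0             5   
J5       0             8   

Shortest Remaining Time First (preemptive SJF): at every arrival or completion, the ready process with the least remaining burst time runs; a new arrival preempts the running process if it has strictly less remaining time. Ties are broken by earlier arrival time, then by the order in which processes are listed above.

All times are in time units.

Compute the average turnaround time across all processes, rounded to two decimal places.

Schedule: | J2 0-2 | J3 2-5 | J4 5-10 | J5 10-18 | J1 18-27 |
Completion: J1=27  J2=2  J3=5  J4=10  J5=18
Turnaround times: J1=27, J2=2, J3=5, J4=10, J5=18
Average turnaround = (27+2+5+10+18) / 5 = 62/5 = 12.40

12.40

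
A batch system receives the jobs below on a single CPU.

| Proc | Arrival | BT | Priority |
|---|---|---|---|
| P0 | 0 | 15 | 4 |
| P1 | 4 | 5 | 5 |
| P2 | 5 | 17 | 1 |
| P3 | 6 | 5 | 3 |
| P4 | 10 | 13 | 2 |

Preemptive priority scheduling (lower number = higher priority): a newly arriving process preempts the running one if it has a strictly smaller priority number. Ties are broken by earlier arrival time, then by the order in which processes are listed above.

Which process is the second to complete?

Schedule: | P0 0-5 | P2 5-22 | P4 22-35 | P3 35-40 | P0 40-50 | P1 50-55 |
Completion: P0=50  P1=55  P2=22  P3=40  P4=35
Turnaround (C−A): P0=50  P1=51  P2=17  P3=34  P4=25
Finish order: P2 → P4 → P3 → P0 → P1

P4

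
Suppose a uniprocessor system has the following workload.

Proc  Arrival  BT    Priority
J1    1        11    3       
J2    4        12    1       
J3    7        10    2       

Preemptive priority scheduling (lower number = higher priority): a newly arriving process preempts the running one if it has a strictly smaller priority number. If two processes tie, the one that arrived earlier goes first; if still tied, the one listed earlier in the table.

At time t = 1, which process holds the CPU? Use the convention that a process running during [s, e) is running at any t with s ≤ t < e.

Schedule: | idle 0-1 | J1 1-4 | J2 4-16 | J3 16-26 | J1 26-34 |
Completion: J1=34  J2=16  J3=26
Turnaround (C−A): J1=33  J2=12  J3=19

J1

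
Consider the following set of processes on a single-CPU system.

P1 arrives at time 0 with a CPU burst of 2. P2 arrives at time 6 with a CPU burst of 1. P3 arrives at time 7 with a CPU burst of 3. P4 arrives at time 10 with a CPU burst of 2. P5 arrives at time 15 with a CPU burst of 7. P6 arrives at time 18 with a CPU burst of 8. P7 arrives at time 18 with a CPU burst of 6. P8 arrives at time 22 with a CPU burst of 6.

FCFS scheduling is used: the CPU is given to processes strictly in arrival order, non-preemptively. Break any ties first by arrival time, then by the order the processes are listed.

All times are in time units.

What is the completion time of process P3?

10

Gantt: | P1 0-2 | idle 2-6 | P2 6-7 | P3 7-10 | P4 10-12 | idle 12-15 | P5 15-22 | P6 22-30 | P7 30-36 | P8 36-42 |
Completion: P1=2  P2=7  P3=10  P4=12  P5=22  P6=30  P7=36  P8=42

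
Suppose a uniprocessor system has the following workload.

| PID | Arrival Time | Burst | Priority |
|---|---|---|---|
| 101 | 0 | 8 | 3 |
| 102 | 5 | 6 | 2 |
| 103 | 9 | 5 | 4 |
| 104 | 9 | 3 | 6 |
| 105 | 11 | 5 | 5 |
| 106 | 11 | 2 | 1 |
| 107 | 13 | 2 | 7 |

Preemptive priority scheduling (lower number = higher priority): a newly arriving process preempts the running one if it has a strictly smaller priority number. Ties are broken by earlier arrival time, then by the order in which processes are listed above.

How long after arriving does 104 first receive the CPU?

Timeline: | 101 0-5 | 102 5-11 | 106 11-13 | 101 13-16 | 103 16-21 | 105 21-26 | 104 26-29 | 107 29-31 |
Completion: 101=16  102=11  103=21  104=29  105=26  106=13  107=31
Response(104) = first start − arrival = 26 − 9 = 17

17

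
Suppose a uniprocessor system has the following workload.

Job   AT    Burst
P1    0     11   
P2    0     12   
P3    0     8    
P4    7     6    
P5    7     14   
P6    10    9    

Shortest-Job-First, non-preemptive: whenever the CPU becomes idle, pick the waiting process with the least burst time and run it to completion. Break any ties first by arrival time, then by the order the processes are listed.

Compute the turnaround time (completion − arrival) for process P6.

13

Timeline: | P3 0-8 | P4 8-14 | P6 14-23 | P1 23-34 | P2 34-46 | P5 46-60 |
Completion: P1=34  P2=46  P3=8  P4=14  P5=60  P6=23
Turnaround (C−A): P1=34  P2=46  P3=8  P4=7  P5=53  P6=13
Turnaround(P6) = completion − arrival = 23 − 10 = 13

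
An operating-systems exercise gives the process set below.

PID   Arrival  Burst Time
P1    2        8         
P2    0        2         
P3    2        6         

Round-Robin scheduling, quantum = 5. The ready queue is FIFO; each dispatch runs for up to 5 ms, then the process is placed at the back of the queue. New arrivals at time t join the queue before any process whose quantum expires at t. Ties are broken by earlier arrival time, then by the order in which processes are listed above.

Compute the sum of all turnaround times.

29

Schedule: | P2 0-2 | P1 2-7 | P3 7-12 | P1 12-15 | P3 15-16 |
Completion: P1=15  P2=2  P3=16
Turnaround (C−A): P1=13  P2=2  P3=14
Turnaround = completion − arrival: P1=13, P2=2, P3=14
Total turnaround = 13 + 2 + 14 = 29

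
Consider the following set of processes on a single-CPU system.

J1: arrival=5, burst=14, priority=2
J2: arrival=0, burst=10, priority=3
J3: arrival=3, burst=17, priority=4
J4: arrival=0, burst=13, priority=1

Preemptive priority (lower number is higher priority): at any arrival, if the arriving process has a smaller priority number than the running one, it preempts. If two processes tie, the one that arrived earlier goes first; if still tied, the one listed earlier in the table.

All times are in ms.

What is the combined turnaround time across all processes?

123

Gantt: | J4 0-13 | J1 13-27 | J2 27-37 | J3 37-54 |
Completion: J1=27  J2=37  J3=54  J4=13
Turnaround = completion − arrival: J1=22, J2=37, J3=51, J4=13
Total turnaround = 22 + 37 + 51 + 13 = 123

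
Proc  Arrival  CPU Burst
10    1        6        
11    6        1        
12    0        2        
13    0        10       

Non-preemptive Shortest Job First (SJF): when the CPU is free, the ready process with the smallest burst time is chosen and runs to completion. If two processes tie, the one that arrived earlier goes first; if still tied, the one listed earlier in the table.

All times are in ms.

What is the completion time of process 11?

9

Gantt: | 12 0-2 | 10 2-8 | 11 8-9 | 13 9-19 |
Completion: 10=8  11=9  12=2  13=19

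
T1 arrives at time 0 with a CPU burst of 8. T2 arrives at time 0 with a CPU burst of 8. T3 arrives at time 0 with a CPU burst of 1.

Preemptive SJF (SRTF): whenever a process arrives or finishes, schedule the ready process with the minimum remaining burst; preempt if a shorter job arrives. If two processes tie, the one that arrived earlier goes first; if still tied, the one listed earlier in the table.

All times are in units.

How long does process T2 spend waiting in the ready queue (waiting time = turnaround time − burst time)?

Schedule: | T3 0-1 | T1 1-9 | T2 9-17 |
Completion: T1=9  T2=17  T3=1
Turnaround (C−A): T1=9  T2=17  T3=1
Waiting(T2) = turnaround − burst = 17 − 8 = 9

9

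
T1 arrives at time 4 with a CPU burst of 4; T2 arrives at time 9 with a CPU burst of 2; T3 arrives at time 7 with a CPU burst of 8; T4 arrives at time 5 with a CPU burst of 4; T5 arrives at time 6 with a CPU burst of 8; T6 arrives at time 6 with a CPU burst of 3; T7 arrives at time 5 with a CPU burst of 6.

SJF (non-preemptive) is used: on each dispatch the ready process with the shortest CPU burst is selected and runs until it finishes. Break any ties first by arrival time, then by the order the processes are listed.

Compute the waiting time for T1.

Schedule: | idle 0-4 | T1 4-8 | T6 8-11 | T2 11-13 | T4 13-17 | T7 17-23 | T5 23-31 | T3 31-39 |
Completion: T1=8  T2=13  T3=39  T4=17  T5=31  T6=11  T7=23
Waiting(T1) = turnaround − burst = 4 − 4 = 0

0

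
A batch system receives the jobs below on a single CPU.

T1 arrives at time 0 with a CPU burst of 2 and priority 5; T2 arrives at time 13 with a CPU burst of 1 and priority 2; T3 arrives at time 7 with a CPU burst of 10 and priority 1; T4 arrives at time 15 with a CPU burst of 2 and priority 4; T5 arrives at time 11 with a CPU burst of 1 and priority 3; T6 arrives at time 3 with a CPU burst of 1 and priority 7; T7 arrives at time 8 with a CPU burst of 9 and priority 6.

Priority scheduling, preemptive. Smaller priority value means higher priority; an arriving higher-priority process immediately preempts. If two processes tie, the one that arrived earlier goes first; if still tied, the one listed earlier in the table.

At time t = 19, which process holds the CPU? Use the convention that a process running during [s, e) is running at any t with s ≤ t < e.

Timeline: | T1 0-2 | idle 2-3 | T6 3-4 | idle 4-7 | T3 7-17 | T2 17-18 | T5 18-19 | T4 19-21 | T7 21-30 |
Completion: T1=2  T2=18  T3=17  T4=21  T5=19  T6=4  T7=30

T4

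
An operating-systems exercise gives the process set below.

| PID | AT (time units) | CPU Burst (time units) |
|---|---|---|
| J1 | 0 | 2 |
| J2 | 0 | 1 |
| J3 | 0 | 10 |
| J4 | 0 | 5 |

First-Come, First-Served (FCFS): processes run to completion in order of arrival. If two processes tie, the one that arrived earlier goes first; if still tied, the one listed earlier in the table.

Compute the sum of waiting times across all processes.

Gantt: | J1 0-2 | J2 2-3 | J3 3-13 | J4 13-18 |
Completion: J1=2  J2=3  J3=13  J4=18
Turnaround (C−A): J1=2  J2=3  J3=13  J4=18
Waiting = turnaround − burst: J1=0, J2=2, J3=3, J4=13
Total waiting = 0 + 2 + 3 + 13 = 18

18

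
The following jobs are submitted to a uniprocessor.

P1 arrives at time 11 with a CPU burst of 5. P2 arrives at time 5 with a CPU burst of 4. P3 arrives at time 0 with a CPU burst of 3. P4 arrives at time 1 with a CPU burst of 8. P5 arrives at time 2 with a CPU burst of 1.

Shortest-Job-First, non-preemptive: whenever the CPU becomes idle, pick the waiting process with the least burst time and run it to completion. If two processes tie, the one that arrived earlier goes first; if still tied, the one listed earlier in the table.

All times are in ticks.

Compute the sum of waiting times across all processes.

Schedule: | P3 0-3 | P5 3-4 | P4 4-12 | P2 12-16 | P1 16-21 |
Completion: P1=21  P2=16  P3=3  P4=12  P5=4
Turnaround (C−A): P1=10  P2=11  P3=3  P4=11  P5=2
Waiting = turnaround − burst: P1=5, P2=7, P3=0, P4=3, P5=1
Total waiting = 5 + 7 + 0 + 3 + 1 = 16

16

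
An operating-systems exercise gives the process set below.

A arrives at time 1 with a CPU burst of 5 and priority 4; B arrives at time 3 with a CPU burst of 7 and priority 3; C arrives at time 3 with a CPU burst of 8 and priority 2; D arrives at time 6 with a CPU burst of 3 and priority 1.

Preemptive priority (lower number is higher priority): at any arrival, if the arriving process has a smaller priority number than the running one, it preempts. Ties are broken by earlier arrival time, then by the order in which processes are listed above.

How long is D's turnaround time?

Schedule: | idle 0-1 | A 1-3 | C 3-6 | D 6-9 | C 9-14 | B 14-21 | A 21-24 |
Completion: A=24  B=21  C=14  D=9
Turnaround(D) = completion − arrival = 9 − 6 = 3

3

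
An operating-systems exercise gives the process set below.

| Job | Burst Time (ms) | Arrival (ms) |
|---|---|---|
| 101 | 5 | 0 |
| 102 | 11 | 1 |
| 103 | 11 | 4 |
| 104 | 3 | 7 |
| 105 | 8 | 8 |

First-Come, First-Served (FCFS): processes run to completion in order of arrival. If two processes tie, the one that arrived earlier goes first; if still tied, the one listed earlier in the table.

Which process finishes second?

Schedule: | 101 0-5 | 102 5-16 | 103 16-27 | 104 27-30 | 105 30-38 |
Completion: 101=5  102=16  103=27  104=30  105=38
Turnaround (C−A): 101=5  102=15  103=23  104=23  105=30
Finish order: 101 → 102 → 103 → 104 → 105

102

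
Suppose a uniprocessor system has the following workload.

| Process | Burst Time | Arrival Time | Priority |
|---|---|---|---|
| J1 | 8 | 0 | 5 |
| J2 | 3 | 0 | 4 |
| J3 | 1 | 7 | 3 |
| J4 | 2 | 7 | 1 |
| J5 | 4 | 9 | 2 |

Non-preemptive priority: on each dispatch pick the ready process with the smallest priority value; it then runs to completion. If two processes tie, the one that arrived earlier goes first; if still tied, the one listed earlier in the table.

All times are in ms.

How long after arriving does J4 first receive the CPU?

Schedule: | J2 0-3 | J1 3-11 | J4 11-13 | J5 13-17 | J3 17-18 |
Completion: J1=11  J2=3  J3=18  J4=13  J5=17
Response(J4) = first start − arrival = 11 − 7 = 4

4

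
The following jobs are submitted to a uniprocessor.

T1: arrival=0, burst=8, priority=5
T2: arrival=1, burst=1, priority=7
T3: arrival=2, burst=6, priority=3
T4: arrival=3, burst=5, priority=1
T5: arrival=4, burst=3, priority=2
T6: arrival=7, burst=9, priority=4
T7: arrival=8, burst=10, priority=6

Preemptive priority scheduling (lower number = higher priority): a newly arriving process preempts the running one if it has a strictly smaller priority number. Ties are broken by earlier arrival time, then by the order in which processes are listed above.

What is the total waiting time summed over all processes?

107

Schedule: | T1 0-2 | T3 2-3 | T4 3-8 | T5 8-11 | T3 11-16 | T6 16-25 | T1 25-31 | T7 31-41 | T2 41-42 |
Completion: T1=31  T2=42  T3=16  T4=8  T5=11  T6=25  T7=41
Waiting = turnaround − burst: T1=23, T2=40, T3=8, T4=0, T5=4, T6=9, T7=23
Total waiting = 23 + 40 + 8 + 0 + 4 + 9 + 23 = 107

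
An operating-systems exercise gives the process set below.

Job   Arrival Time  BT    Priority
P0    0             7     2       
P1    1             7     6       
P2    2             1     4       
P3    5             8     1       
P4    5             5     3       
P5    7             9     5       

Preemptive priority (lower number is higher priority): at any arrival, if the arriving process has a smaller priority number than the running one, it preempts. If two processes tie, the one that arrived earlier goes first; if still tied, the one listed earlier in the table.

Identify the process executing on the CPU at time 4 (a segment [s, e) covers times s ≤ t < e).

P0

Timeline: | P0 0-5 | P3 5-13 | P0 13-15 | P4 15-20 | P2 20-21 | P5 21-30 | P1 30-37 |
Completion: P0=15  P1=37  P2=21  P3=13  P4=20  P5=30
Turnaround (C−A): P0=15  P1=36  P2=19  P3=8  P4=15  P5=23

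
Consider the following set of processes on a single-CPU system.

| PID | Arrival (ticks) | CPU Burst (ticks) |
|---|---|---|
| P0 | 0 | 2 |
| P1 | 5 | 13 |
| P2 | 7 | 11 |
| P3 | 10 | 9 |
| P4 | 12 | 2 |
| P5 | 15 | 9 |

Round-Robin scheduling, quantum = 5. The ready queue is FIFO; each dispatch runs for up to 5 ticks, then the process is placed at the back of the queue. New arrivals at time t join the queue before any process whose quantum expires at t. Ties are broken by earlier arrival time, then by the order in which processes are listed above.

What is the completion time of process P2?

49

Timeline: | P0 0-2 | idle 2-5 | P1 5-10 | P2 10-15 | P3 15-20 | P1 20-25 | P4 25-27 | P5 27-32 | P2 32-37 | P3 37-41 | P1 41-44 | P5 44-48 | P2 48-49 |
Completion: P0=2  P1=44  P2=49  P3=41  P4=27  P5=48
Turnaround (C−A): P0=2  P1=39  P2=42  P3=31  P4=15  P5=33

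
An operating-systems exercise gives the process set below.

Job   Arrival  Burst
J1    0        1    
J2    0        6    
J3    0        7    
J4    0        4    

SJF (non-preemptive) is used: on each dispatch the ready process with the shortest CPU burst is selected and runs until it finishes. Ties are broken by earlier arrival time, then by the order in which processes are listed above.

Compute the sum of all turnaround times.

35

Schedule: | J1 0-1 | J4 1-5 | J2 5-11 | J3 11-18 |
Completion: J1=1  J2=11  J3=18  J4=5
Turnaround (C−A): J1=1  J2=11  J3=18  J4=5
Turnaround = completion − arrival: J1=1, J2=11, J3=18, J4=5
Total turnaround = 1 + 11 + 18 + 5 = 35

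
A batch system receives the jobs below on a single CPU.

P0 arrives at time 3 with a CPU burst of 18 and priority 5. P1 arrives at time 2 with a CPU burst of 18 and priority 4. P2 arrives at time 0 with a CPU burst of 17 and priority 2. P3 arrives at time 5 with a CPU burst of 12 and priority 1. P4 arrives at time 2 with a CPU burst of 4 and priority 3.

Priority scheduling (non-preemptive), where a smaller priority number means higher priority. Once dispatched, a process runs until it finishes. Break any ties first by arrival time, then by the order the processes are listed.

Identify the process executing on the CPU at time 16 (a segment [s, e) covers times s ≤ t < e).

Gantt: | P2 0-17 | P3 17-29 | P4 29-33 | P1 33-51 | P0 51-69 |
Completion: P0=69  P1=51  P2=17  P3=29  P4=33

P2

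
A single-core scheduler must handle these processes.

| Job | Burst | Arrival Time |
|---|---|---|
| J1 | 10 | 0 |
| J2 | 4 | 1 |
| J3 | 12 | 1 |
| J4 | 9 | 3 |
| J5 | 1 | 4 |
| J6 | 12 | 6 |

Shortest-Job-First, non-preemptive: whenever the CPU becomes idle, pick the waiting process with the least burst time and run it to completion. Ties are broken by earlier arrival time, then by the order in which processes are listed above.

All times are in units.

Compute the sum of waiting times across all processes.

Gantt: | J1 0-10 | J5 10-11 | J2 11-15 | J4 15-24 | J3 24-36 | J6 36-48 |
Completion: J1=10  J2=15  J3=36  J4=24  J5=11  J6=48
Waiting = turnaround − burst: J1=0, J2=10, J3=23, J4=12, J5=6, J6=30
Total waiting = 0 + 10 + 23 + 12 + 6 + 30 = 81

81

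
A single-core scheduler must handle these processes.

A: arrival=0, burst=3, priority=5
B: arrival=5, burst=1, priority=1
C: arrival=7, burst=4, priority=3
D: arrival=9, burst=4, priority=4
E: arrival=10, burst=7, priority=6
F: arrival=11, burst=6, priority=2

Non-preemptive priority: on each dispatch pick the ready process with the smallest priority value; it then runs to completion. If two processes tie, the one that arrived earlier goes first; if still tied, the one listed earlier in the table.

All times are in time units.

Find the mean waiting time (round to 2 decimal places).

Schedule: | A 0-3 | idle 3-5 | B 5-6 | idle 6-7 | C 7-11 | F 11-17 | D 17-21 | E 21-28 |
Completion: A=3  B=6  C=11  D=21  E=28  F=17
Turnaround (C−A): A=3  B=1  C=4  D=12  E=18  F=6
Waiting times: A=0, B=0, C=0, D=8, E=11, F=0
Average waiting = (0+0+0+8+11+0) / 6 = 19/6 = 3.17

3.17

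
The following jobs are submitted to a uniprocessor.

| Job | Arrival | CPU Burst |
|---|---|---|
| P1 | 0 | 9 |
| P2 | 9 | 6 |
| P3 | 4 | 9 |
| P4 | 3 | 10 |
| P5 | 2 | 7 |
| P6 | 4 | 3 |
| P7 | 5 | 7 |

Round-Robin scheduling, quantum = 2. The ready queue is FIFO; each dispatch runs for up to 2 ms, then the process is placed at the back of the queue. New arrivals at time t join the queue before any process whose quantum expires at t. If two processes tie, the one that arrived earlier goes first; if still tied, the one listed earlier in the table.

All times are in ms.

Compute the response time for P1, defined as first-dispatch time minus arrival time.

Schedule: | P1 0-2 | P5 2-4 | P1 4-6 | P4 6-8 | P3 8-10 | P6 10-12 | P5 12-14 | P7 14-16 | P1 16-18 | P4 18-20 | P2 20-22 | P3 22-24 | P6 24-25 | P5 25-27 | P7 27-29 | P1 29-31 | P4 31-33 | P2 33-35 | P3 35-37 | P5 37-38 | P7 38-40 | P1 40-41 | P4 41-43 | P2 43-45 | P3 45-47 | P7 47-48 | P4 48-50 | P3 50-51 |
Completion: P1=41  P2=45  P3=51  P4=50  P5=38  P6=25  P7=48
Response(P1) = first start − arrival = 0 − 0 = 0

0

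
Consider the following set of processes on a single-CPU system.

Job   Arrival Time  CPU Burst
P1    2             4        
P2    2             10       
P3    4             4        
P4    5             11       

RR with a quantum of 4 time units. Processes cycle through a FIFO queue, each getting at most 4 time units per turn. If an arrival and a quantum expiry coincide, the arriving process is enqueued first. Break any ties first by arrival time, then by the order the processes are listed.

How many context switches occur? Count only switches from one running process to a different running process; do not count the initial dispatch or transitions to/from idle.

Schedule: | idle 0-2 | P1 2-6 | P2 6-10 | P3 10-14 | P4 14-18 | P2 18-22 | P4 22-26 | P2 26-28 | P4 28-31 |
Completion: P1=6  P2=28  P3=14  P4=31
Turnaround (C−A): P1=4  P2=26  P3=10  P4=26

7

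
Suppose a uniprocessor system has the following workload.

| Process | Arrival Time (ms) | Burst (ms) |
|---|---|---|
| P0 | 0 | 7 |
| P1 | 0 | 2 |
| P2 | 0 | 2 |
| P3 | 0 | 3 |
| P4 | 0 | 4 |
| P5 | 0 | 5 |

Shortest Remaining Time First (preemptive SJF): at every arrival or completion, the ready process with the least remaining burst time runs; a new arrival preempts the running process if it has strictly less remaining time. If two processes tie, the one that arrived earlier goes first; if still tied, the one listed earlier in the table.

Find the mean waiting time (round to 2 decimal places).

Timeline: | P1 0-2 | P2 2-4 | P3 4-7 | P4 7-11 | P5 11-16 | P0 16-23 |
Completion: P0=23  P1=2  P2=4  P3=7  P4=11  P5=16
Turnaround (C−A): P0=23  P1=2  P2=4  P3=7  P4=11  P5=16
Waiting times: P0=16, P1=0, P2=2, P3=4, P4=7, P5=11
Average waiting = (16+0+2+4+7+11) / 6 = 40/6 = 6.67

6.67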